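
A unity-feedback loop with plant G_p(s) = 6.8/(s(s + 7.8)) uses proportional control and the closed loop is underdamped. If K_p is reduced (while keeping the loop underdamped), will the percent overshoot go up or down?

decrease

ζ = 7.8/(2√(6.8K_p)) rises as K_p falls; higher damping means less overshoot.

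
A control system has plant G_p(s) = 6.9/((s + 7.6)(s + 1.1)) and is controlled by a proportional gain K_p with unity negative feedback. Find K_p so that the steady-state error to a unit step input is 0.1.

K_p = 10.9

Steady-state error for a unit step on this type-0 loop is 1/(1 + K_p·G_p(0)).
G_p(0) = 0.8254. Require 1/(1 + K_p·0.8254) = 0.1, so 1 + 0.8254·K_p = 10.
K_p = (10 − 1)/0.8254 = 10.9.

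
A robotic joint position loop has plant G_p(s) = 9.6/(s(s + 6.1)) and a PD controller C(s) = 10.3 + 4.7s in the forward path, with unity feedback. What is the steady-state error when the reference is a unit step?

The open loop C(s)G_p(s) has a pole at the origin (type 1), so the static position error constant is infinite and e_ss = 1/(1+∞) = 0.

0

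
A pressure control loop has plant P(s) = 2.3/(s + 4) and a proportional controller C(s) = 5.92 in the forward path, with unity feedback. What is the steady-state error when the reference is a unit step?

0.227

The loop is type 0. Static position error constant K_pos = C(0)·P(0) = 5.92·0.575 = 3.404.
Steady-state error to a unit step: e_ss = 1/(1+K_pos) = 1/4.404 = 0.227.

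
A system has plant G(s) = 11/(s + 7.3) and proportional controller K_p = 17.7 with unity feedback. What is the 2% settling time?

Closed-loop transfer function: T(s) = K_p·G(s)/(1 + K_p·G(s)) = 194.7/(s + 7.3 + 194.7) = 194.7/(s + 202).
Time constant τ = 1/202 = 0.00495 s, so the 2% settling time is about 4τ = 0.0198 s.

T_s ≈ 0.0198 s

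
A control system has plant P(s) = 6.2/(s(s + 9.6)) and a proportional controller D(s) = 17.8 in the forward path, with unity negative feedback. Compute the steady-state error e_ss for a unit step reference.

0

The open loop D(s)P(s) has a pole at the origin (type 1), so the static position error constant is infinite and e_ss = 1/(1+∞) = 0.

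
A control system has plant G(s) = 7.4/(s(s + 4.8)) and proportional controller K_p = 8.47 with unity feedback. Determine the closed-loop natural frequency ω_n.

ω_n = 7.92 rad/s

The closed-loop denominator is s(s+4.8) + 8.47·7.4 = s² + 4.8s + 62.68.
So ω_n² = 62.68 ⇒ ω_n = 7.917 rad/s, and ζ = 4.8/(2ω_n) = 0.303.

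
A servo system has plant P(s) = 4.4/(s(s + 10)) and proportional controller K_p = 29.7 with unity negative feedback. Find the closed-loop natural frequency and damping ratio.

ω_n = 11.4 rad/s, ζ = 0.437

The closed-loop denominator is s(s+10) + 29.7·4.4 = s² + 10s + 130.7.
So ω_n² = 130.7 ⇒ ω_n = 11.43 rad/s, and ζ = 10/(2ω_n) = 0.437.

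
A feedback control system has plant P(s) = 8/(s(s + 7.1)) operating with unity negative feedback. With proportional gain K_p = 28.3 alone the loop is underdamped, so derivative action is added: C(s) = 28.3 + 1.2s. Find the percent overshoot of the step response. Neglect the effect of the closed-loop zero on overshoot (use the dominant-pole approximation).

12.3%

Forward path: (28.3 + 1.2s)·8/(s(s+7.1)). The closed-loop characteristic equation is s² + (7.1 + 8·1.2)s + 8·28.3 = 0.
That is s² + 16.7s + 226.4 = 0, so ω_n = 15.05 rad/s and ζ = 16.7/(2·15.05) = 0.5549.
%OS = 100·exp(−πζ/√(1−ζ²)) = 12.3%.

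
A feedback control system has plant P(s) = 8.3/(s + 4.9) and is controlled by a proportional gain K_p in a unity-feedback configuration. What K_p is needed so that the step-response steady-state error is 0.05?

K_p = 11.2

For a type-0 loop with proportional control, e_ss = 1/(1 + K_p·P(0)).
P(0) = 1.694. Require 1/(1 + K_p·1.694) = 0.05, so 1 + 1.694·K_p = 20.
K_p = (20 − 1)/1.694 = 11.2.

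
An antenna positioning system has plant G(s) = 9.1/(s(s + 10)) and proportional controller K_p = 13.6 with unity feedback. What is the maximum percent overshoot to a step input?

20.6%

From 1 + K_pG(s) = 0: s² + 10s + 123.8 = 0 ⇒ ω_n = 11.12, ζ = 0.4494.
%OS = 100·exp(−πζ/√(1−ζ²)) = 100·exp(−π·0.4494/√0.798) = 20.6%.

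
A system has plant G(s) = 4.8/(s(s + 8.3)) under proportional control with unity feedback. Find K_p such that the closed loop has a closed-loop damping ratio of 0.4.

K_p = 22.4

Closed-loop characteristic equation: s² + 8.3s + K_p·4.8 = 0.
So ω_n = √(4.8K_p) and 2ζω_n = 8.3, giving ζ = 8.3/(2√(4.8K_p)).
Setting ζ = 0.4: √(4.8K_p) = 8.3/(2·0.4) = 10.38, so K_p = 107.6/4.8 = 22.4.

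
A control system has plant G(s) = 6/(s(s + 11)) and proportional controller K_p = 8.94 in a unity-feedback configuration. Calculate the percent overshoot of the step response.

2.81%

The closed-loop denominator s² + 11s + 53.64 gives ω_n = √53.64 = 7.324 and ζ = 11/(2ω_n) = 0.751.
%OS = 100·exp(−πζ/√(1−ζ²)) = 100·exp(−π·0.751/√0.4361) = 2.81%.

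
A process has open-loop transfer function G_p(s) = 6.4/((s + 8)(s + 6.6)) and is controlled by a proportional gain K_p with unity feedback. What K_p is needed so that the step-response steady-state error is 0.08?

K_p = 94.9

The loop is type 0, so e_ss(step) = 1/(1 + K_pos) with K_pos = K_p·G_p(0).
G_p(0) = 0.1212. Require 1/(1 + K_p·0.1212) = 0.08, so 1 + 0.1212·K_p = 12.5.
K_p = (12.5 − 1)/0.1212 = 94.9.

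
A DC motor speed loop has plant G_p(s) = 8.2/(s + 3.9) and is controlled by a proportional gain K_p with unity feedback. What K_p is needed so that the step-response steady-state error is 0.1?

For a type-0 loop with proportional control, e_ss = 1/(1 + K_p·G_p(0)).
G_p(0) = 2.103. Require 1/(1 + K_p·2.103) = 0.1, so 1 + 2.103·K_p = 10.
K_p = (10 − 1)/2.103 = 4.28.

K_p = 4.28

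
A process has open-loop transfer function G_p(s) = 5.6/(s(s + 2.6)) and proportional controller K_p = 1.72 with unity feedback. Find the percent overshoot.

The closed-loop denominator s² + 2.6s + 9.632 gives ω_n = √9.632 = 3.104 and ζ = 2.6/(2ω_n) = 0.4189.
%OS = 100·exp(−πζ/√(1−ζ²)) = 100·exp(−π·0.4189/√0.8245) = 23.5%.

23.5%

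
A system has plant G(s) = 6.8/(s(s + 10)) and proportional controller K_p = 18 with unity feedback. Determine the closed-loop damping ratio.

With unity feedback the closed-loop characteristic equation is s² + 10s + 18·6.8 = s² + 10s + 122.4 = 0.
Matching s² + 2ζω_n s + ω_n²: ω_n = √122.4 = 11.06 rad/s and 2ζω_n = 10, so ζ = 10/(2·11.06) = 0.452.

ζ = 0.452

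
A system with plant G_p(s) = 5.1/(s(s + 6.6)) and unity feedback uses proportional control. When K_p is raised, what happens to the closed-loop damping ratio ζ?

ζ = 6.6/(2√(5.1K_p)); increasing K_p raises the denominator, so ζ falls.

decrease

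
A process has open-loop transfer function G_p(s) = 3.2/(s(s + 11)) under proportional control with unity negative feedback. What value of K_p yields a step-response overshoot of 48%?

K_p = 183

From %OS = 100·exp(−πζ/√(1−ζ²)) = 48%, ζ = −ln(0.48)/√(π²+ln²(0.48)) = 0.2275.
Characteristic equation s² + 11s + 3.2K_p = 0 gives ζ = 11/(2√(3.2K_p)).
Setting ζ = 0.2275: √(3.2K_p) = 11/(2·0.2275) = 24.18, so K_p = 584.5/3.2 = 183.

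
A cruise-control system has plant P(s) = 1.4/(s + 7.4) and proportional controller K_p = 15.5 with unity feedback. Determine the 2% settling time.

T_s ≈ 0.137 s

Closed-loop transfer function: T(s) = K_p·P(s)/(1 + K_p·P(s)) = 21.7/(s + 7.4 + 21.7) = 21.7/(s + 29.1).
Time constant τ = 1/29.1 = 0.03436 s, so the 2% settling time is about 4τ = 0.137 s.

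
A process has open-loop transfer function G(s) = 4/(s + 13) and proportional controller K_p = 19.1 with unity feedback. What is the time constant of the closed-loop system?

τ = 0.0112 s

Closed-loop transfer function: T(s) = K_p·G(s)/(1 + K_p·G(s)) = 76.4/(s + 13 + 76.4) = 76.4/(s + 89.4).
Time constant τ = 1/89.4 = 0.0112 s.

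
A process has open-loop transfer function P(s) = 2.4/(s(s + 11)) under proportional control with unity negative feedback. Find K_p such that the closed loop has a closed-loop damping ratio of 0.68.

Closed-loop characteristic equation: s² + 11s + K_p·2.4 = 0.
So ω_n = √(2.4K_p) and 2ζω_n = 11, giving ζ = 11/(2√(2.4K_p)).
Setting ζ = 0.68: √(2.4K_p) = 11/(2·0.68) = 8.088, so K_p = 65.42/2.4 = 27.3.

K_p = 27.3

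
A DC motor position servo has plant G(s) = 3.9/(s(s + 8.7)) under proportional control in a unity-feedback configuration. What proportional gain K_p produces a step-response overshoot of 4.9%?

K_p = 10.1

From %OS = 100·exp(−πζ/√(1−ζ²)) = 4.9%, ζ = −ln(0.049)/√(π²+ln²(0.049)) = 0.6925.
Characteristic equation s² + 8.7s + 3.9K_p = 0 gives ζ = 8.7/(2√(3.9K_p)).
Setting ζ = 0.6925: √(3.9K_p) = 8.7/(2·0.6925) = 6.281, so K_p = 39.45/3.9 = 10.1.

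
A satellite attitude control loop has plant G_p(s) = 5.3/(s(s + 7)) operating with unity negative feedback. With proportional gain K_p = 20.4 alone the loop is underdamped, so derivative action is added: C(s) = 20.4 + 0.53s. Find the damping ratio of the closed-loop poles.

Forward path: (20.4 + 0.53s)·5.3/(s(s+7)). The closed-loop characteristic equation is s² + (7 + 5.3·0.53)s + 5.3·20.4 = 0.
That is s² + 9.809s + 108.1 = 0, so ω_n = 10.4 rad/s and ζ = 9.809/(2·10.4) = 0.4717.

ζ = 0.472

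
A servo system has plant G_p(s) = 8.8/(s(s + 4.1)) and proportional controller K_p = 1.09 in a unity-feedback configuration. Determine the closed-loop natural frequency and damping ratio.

ω_n = 3.1 rad/s, ζ = 0.662

The closed-loop denominator is s(s+4.1) + 1.09·8.8 = s² + 4.1s + 9.592.
So ω_n² = 9.592 ⇒ ω_n = 3.097 rad/s, and ζ = 4.1/(2ω_n) = 0.662.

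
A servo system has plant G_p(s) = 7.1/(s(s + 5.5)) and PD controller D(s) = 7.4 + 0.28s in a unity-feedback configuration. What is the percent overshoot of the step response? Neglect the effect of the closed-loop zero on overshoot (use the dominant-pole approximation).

15%

Forward path: (7.4 + 0.28s)·7.1/(s(s+5.5)). The closed-loop characteristic equation is s² + (5.5 + 7.1·0.28)s + 7.1·7.4 = 0.
That is s² + 7.488s + 52.54 = 0, so ω_n = 7.248 rad/s and ζ = 7.488/(2·7.248) = 0.5165.
%OS = 100·exp(−πζ/√(1−ζ²)) = 15%.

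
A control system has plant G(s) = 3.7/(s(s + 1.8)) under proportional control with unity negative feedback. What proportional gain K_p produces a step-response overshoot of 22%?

K_p = 1.16

From %OS = 100·exp(−πζ/√(1−ζ²)) = 22%, ζ = −ln(0.22)/√(π²+ln²(0.22)) = 0.4342.
Characteristic equation s² + 1.8s + 3.7K_p = 0 gives ζ = 1.8/(2√(3.7K_p)).
Setting ζ = 0.4342: √(3.7K_p) = 1.8/(2·0.4342) = 2.073, so K_p = 4.297/3.7 = 1.16.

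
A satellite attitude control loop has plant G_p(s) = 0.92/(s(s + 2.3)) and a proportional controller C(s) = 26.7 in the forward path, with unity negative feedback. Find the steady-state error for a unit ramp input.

The loop has one pole at the origin (type 1). Velocity error constant K_v = lim_{s→0} s·C(s)G_p(s) = 26.7·0.92/2.3 = 10.68.
Steady-state error to a unit ramp: e_ss = 1/K_v = 0.0936.

0.0936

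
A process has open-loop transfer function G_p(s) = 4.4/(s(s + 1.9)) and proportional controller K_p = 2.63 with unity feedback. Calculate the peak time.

T_p = 0.962 s

The closed-loop denominator s² + 1.9s + 11.57 gives ω_n = √11.57 = 3.402 and ζ = 1.9/(2ω_n) = 0.2793.
Damped frequency ω_d = ω_n√(1−ζ²) = 3.266 rad/s, so peak time T_p = π/ω_d = 0.962 s.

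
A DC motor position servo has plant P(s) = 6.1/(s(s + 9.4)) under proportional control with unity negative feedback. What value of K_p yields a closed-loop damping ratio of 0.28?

K_p = 46.2

Closed-loop characteristic equation: s² + 9.4s + K_p·6.1 = 0.
So ω_n = √(6.1K_p) and 2ζω_n = 9.4, giving ζ = 9.4/(2√(6.1K_p)).
Setting ζ = 0.28: √(6.1K_p) = 9.4/(2·0.28) = 16.79, so K_p = 281.8/6.1 = 46.2.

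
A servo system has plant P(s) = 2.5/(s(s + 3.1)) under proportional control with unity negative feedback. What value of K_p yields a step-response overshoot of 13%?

From %OS = 100·exp(−πζ/√(1−ζ²)) = 13%, ζ = −ln(0.13)/√(π²+ln²(0.13)) = 0.5446.
Characteristic equation s² + 3.1s + 2.5K_p = 0 gives ζ = 3.1/(2√(2.5K_p)).
Setting ζ = 0.5446: √(2.5K_p) = 3.1/(2·0.5446) = 2.846, so K_p = 8.099/2.5 = 3.24.

K_p = 3.24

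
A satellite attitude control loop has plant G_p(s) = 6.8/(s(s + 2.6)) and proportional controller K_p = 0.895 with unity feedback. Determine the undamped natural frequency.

ω_n = 2.47 rad/s

1 + K_p·G_p(s) = 0 gives s² + 2.6s + 6.086 = 0.
Matching s² + 2ζω_n s + ω_n²: ω_n = √6.086 = 2.467 rad/s and 2ζω_n = 2.6, so ζ = 2.6/(2·2.467) = 0.527.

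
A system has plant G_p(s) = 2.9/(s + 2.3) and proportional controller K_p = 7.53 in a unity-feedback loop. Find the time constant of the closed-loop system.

Closed-loop transfer function: T(s) = K_p·G_p(s)/(1 + K_p·G_p(s)) = 21.84/(s + 2.3 + 21.84) = 21.84/(s + 24.14).
Time constant τ = 1/24.14 = 0.0414 s.

τ = 0.0414 s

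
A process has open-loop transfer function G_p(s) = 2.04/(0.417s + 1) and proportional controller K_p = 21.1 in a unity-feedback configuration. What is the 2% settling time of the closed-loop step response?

T_s ≈ 0.0379 s

Closed loop: T(s) = K_p·G_p/(1+K_p·G_p) = 43.04/(0.417s + 1 + 43.04), with pole at s = −(1 + 43.04)/0.417 = −105.6.
τ = 1/105.6 = 0.009468 s, so 2% settling time ≈ 4τ = 0.0379 s.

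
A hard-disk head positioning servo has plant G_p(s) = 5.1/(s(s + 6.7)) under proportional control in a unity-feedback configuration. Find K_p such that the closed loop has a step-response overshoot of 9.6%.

From %OS = 100·exp(−πζ/√(1−ζ²)) = 9.6%, ζ = −ln(0.096)/√(π²+ln²(0.096)) = 0.5979.
Characteristic equation s² + 6.7s + 5.1K_p = 0 gives ζ = 6.7/(2√(5.1K_p)).
Setting ζ = 0.5979: √(5.1K_p) = 6.7/(2·0.5979) = 5.603, so K_p = 31.39/5.1 = 6.16.

K_p = 6.16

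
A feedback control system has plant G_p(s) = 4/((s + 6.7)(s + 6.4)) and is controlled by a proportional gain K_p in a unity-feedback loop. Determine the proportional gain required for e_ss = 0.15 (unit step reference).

K_p = 60.7

Steady-state error for a unit step on this type-0 loop is 1/(1 + K_p·G_p(0)).
G_p(0) = 0.09328. Require 1/(1 + K_p·0.09328) = 0.15, so 1 + 0.09328·K_p = 6.667.
K_p = (6.667 − 1)/0.09328 = 60.7.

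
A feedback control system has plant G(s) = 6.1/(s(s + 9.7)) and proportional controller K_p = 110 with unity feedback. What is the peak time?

T_p = 0.123 s

The closed-loop denominator s² + 9.7s + 671 gives ω_n = √671 = 25.9 and ζ = 9.7/(2ω_n) = 0.1872.
Damped frequency ω_d = ω_n√(1−ζ²) = 25.45 rad/s, so peak time T_p = π/ω_d = 0.123 s.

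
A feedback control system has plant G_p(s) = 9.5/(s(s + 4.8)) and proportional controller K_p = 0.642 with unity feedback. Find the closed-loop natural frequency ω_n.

The closed-loop denominator is s(s+4.8) + 0.642·9.5 = s² + 4.8s + 6.099.
Matching s² + 2ζω_n s + ω_n²: ω_n = √6.099 = 2.47 rad/s and 2ζω_n = 4.8, so ζ = 4.8/(2·2.47) = 0.972.

ω_n = 2.47 rad/s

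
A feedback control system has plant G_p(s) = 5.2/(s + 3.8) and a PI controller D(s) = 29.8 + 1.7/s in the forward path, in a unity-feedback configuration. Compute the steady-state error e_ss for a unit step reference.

The open loop D(s)G_p(s) has a pole at the origin (type 1), so the static position error constant is infinite and e_ss = 1/(1+∞) = 0.

0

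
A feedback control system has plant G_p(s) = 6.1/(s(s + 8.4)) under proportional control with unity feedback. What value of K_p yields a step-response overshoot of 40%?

From %OS = 100·exp(−πζ/√(1−ζ²)) = 40%, ζ = −ln(0.4)/√(π²+ln²(0.4)) = 0.28.
Characteristic equation s² + 8.4s + 6.1K_p = 0 gives ζ = 8.4/(2√(6.1K_p)).
Setting ζ = 0.28: √(6.1K_p) = 8.4/(2·0.28) = 15, so K_p = 225/6.1 = 36.9.

K_p = 36.9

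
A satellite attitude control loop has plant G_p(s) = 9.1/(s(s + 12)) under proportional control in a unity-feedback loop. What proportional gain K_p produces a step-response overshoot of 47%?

From %OS = 100·exp(−πζ/√(1−ζ²)) = 47%, ζ = −ln(0.47)/√(π²+ln²(0.47)) = 0.2337.
Characteristic equation s² + 12s + 9.1K_p = 0 gives ζ = 12/(2√(9.1K_p)).
Setting ζ = 0.2337: √(9.1K_p) = 12/(2·0.2337) = 25.68, so K_p = 659.3/9.1 = 72.4.

K_p = 72.4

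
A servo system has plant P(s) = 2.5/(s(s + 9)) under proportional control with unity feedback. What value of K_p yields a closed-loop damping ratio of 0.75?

Closed-loop characteristic equation: s² + 9s + K_p·2.5 = 0.
So ω_n = √(2.5K_p) and 2ζω_n = 9, giving ζ = 9/(2√(2.5K_p)).
Setting ζ = 0.75: √(2.5K_p) = 9/(2·0.75) = 6, so K_p = 36/2.5 = 14.4.

K_p = 14.4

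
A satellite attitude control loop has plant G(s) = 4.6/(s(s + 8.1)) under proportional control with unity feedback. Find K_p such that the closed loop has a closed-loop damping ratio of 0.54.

Closed-loop characteristic equation: s² + 8.1s + K_p·4.6 = 0.
So ω_n = √(4.6K_p) and 2ζω_n = 8.1, giving ζ = 8.1/(2√(4.6K_p)).
Setting ζ = 0.54: √(4.6K_p) = 8.1/(2·0.54) = 7.5, so K_p = 56.25/4.6 = 12.2.

K_p = 12.2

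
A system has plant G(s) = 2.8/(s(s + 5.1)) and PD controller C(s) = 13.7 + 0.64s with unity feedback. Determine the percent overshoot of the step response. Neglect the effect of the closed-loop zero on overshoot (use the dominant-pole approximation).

Forward path: (13.7 + 0.64s)·2.8/(s(s+5.1)). The closed-loop characteristic equation is s² + (5.1 + 2.8·0.64)s + 2.8·13.7 = 0.
That is s² + 6.892s + 38.36 = 0, so ω_n = 6.194 rad/s and ζ = 6.892/(2·6.194) = 0.5564.
%OS = 100·exp(−πζ/√(1−ζ²)) = 12.2%.

12.2%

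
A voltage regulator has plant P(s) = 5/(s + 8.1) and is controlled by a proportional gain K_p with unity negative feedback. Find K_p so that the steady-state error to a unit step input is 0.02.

K_p = 79.4

The loop is type 0, so e_ss(step) = 1/(1 + K_pos) with K_pos = K_p·P(0).
P(0) = 0.6173. Require 1/(1 + K_p·0.6173) = 0.02, so 1 + 0.6173·K_p = 50.
K_p = (50 − 1)/0.6173 = 79.4.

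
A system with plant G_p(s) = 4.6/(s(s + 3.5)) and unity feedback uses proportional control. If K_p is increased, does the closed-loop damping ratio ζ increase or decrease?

ζ = 3.5/(2√(4.6K_p)); increasing K_p raises the denominator, so ζ falls.

decrease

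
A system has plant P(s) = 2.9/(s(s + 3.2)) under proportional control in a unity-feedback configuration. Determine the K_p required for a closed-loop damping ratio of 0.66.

K_p = 2.03

Closed-loop characteristic equation: s² + 3.2s + K_p·2.9 = 0.
So ω_n = √(2.9K_p) and 2ζω_n = 3.2, giving ζ = 3.2/(2√(2.9K_p)).
Setting ζ = 0.66: √(2.9K_p) = 3.2/(2·0.66) = 2.424, so K_p = 5.877/2.9 = 2.03.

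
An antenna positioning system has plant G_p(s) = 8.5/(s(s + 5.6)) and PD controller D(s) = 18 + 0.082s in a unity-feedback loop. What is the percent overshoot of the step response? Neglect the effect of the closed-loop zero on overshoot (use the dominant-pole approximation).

Forward path: (18 + 0.082s)·8.5/(s(s+5.6)). The closed-loop characteristic equation is s² + (5.6 + 8.5·0.082)s + 8.5·18 = 0.
That is s² + 6.297s + 153 = 0, so ω_n = 12.37 rad/s and ζ = 6.297/(2·12.37) = 0.2545.
%OS = 100·exp(−πζ/√(1−ζ²)) = 43.7%.

43.7%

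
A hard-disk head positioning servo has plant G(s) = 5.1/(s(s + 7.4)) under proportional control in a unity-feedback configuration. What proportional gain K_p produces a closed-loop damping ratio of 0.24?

K_p = 46.6

Closed-loop characteristic equation: s² + 7.4s + K_p·5.1 = 0.
So ω_n = √(5.1K_p) and 2ζω_n = 7.4, giving ζ = 7.4/(2√(5.1K_p)).
Setting ζ = 0.24: √(5.1K_p) = 7.4/(2·0.24) = 15.42, so K_p = 237.7/5.1 = 46.6.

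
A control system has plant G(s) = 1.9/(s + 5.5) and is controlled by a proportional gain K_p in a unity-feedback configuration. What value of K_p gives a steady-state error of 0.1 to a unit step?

For a type-0 loop with proportional control, e_ss = 1/(1 + K_p·G(0)).
G(0) = 0.3455. Require 1/(1 + K_p·0.3455) = 0.1, so 1 + 0.3455·K_p = 10.
K_p = (10 − 1)/0.3455 = 26.1.

K_p = 26.1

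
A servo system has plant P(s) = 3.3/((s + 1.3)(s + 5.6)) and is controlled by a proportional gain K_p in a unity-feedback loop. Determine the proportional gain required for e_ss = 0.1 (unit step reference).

K_p = 19.9

The loop is type 0, so e_ss(step) = 1/(1 + K_pos) with K_pos = K_p·P(0).
P(0) = 0.4533. Require 1/(1 + K_p·0.4533) = 0.1, so 1 + 0.4533·K_p = 10.
K_p = (10 − 1)/0.4533 = 19.9.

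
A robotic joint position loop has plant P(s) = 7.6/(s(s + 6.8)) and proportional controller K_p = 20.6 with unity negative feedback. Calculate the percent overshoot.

Closed-loop characteristic equation: s² + 6.8s + 156.6 = 0, so ω_n = 12.51 rad/s and ζ = 6.8/(2·12.51) = 0.2717.
%OS = 100·exp(−πζ/√(1−ζ²)) = 100·exp(−π·0.2717/√0.9262) = 41.2%.

41.2%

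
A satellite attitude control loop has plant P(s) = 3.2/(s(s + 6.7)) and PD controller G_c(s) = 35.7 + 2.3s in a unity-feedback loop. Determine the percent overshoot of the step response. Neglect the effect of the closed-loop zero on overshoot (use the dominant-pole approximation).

6.44%

Forward path: (35.7 + 2.3s)·3.2/(s(s+6.7)). The closed-loop characteristic equation is s² + (6.7 + 3.2·2.3)s + 3.2·35.7 = 0.
That is s² + 14.06s + 114.2 = 0, so ω_n = 10.69 rad/s and ζ = 14.06/(2·10.69) = 0.6577.
%OS = 100·exp(−πζ/√(1−ζ²)) = 6.44%.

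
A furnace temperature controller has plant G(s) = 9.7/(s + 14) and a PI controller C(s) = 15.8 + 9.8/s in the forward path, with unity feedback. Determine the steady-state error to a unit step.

0

The open loop C(s)G(s) has a pole at the origin (type 1), so the static position error constant is infinite and e_ss = 1/(1+∞) = 0.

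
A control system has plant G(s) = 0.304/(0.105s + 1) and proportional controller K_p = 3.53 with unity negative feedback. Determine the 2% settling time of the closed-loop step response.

Closed loop: T(s) = K_p·G/(1+K_p·G) = 1.073/(0.105s + 1 + 1.073), with pole at s = −(1 + 1.073)/0.105 = −19.74.
τ = 1/19.74 = 0.05065 s, so 2% settling time ≈ 4τ = 0.203 s.

T_s ≈ 0.203 s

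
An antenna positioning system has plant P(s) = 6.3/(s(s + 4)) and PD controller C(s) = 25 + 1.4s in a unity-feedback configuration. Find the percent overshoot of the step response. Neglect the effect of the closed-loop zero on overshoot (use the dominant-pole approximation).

15.5%

Forward path: (25 + 1.4s)·6.3/(s(s+4)). The closed-loop characteristic equation is s² + (4 + 6.3·1.4)s + 6.3·25 = 0.
That is s² + 12.82s + 157.5 = 0, so ω_n = 12.55 rad/s and ζ = 12.82/(2·12.55) = 0.5108.
%OS = 100·exp(−πζ/√(1−ζ²)) = 15.5%.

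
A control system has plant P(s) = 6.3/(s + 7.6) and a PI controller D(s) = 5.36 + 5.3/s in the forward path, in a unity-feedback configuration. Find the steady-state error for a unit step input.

0

The open loop D(s)P(s) has a pole at the origin (type 1), so the static position error constant is infinite and e_ss = 1/(1+∞) = 0.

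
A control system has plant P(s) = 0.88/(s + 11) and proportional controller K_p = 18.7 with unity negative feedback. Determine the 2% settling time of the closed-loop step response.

Closed-loop transfer function: T(s) = K_p·P(s)/(1 + K_p·P(s)) = 16.46/(s + 11 + 16.46) = 16.46/(s + 27.46).
Time constant τ = 1/27.46 = 0.03642 s, so the 2% settling time is about 4τ = 0.146 s.

T_s ≈ 0.146 s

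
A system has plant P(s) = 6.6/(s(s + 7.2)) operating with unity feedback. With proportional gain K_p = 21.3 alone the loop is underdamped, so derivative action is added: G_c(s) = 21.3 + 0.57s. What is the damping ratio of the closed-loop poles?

ζ = 0.462

Forward path: (21.3 + 0.57s)·6.6/(s(s+7.2)). The closed-loop characteristic equation is s² + (7.2 + 6.6·0.57)s + 6.6·21.3 = 0.
That is s² + 10.96s + 140.6 = 0, so ω_n = 11.86 rad/s and ζ = 10.96/(2·11.86) = 0.4623.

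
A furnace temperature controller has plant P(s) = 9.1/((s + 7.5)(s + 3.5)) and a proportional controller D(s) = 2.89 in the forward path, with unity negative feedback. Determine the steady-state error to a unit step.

The loop is type 0. Static position error constant K_pos = D(0)·P(0) = 2.89·0.3467 = 1.002.
Steady-state error to a unit step: e_ss = 1/(1+K_pos) = 1/2.002 = 0.5.

0.5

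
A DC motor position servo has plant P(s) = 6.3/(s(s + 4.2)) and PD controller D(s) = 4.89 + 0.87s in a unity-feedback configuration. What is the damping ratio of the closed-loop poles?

Forward path: (4.89 + 0.87s)·6.3/(s(s+4.2)). The closed-loop characteristic equation is s² + (4.2 + 6.3·0.87)s + 6.3·4.89 = 0.
That is s² + 9.681s + 30.81 = 0, so ω_n = 5.55 rad/s and ζ = 9.681/(2·5.55) = 0.8721.

ζ = 0.872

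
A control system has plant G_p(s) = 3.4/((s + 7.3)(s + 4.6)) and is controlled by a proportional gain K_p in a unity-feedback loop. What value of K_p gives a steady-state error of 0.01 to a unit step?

K_p = 978

For a type-0 loop with proportional control, e_ss = 1/(1 + K_p·G_p(0)).
G_p(0) = 0.1013. Require 1/(1 + K_p·0.1013) = 0.01, so 1 + 0.1013·K_p = 100.
K_p = (100 − 1)/0.1013 = 978.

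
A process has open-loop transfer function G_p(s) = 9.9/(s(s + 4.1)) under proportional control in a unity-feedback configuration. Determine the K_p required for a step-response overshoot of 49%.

K_p = 8.66

From %OS = 100·exp(−πζ/√(1−ζ²)) = 49%, ζ = −ln(0.49)/√(π²+ln²(0.49)) = 0.2214.
Characteristic equation s² + 4.1s + 9.9K_p = 0 gives ζ = 4.1/(2√(9.9K_p)).
Setting ζ = 0.2214: √(9.9K_p) = 4.1/(2·0.2214) = 9.258, so K_p = 85.71/9.9 = 8.66.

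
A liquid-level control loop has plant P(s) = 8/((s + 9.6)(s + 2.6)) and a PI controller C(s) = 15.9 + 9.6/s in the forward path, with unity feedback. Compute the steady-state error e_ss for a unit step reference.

0

The open loop C(s)P(s) has a pole at the origin (type 1), so the static position error constant is infinite and e_ss = 1/(1+∞) = 0.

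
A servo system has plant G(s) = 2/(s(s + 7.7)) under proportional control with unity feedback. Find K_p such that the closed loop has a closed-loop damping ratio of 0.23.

Closed-loop characteristic equation: s² + 7.7s + K_p·2 = 0.
So ω_n = √(2K_p) and 2ζω_n = 7.7, giving ζ = 7.7/(2√(2K_p)).
Setting ζ = 0.23: √(2K_p) = 7.7/(2·0.23) = 16.74, so K_p = 280.2/2 = 140.

K_p = 140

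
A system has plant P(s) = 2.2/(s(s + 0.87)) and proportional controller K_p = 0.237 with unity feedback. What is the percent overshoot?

9.34%

The closed-loop denominator s² + 0.87s + 0.5214 gives ω_n = √0.5214 = 0.7221 and ζ = 0.87/(2ω_n) = 0.6024.
%OS = 100·exp(−πζ/√(1−ζ²)) = 100·exp(−π·0.6024/√0.6371) = 9.34%.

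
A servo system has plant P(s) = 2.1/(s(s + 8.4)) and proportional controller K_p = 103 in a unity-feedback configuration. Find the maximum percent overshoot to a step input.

39.2%

Closed-loop characteristic equation: s² + 8.4s + 216.3 = 0, so ω_n = 14.71 rad/s and ζ = 8.4/(2·14.71) = 0.2856.
%OS = 100·exp(−πζ/√(1−ζ²)) = 100·exp(−π·0.2856/√0.9184) = 39.2%.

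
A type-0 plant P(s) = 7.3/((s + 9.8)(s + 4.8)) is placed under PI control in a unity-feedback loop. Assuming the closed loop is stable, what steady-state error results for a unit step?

0

The PI controller's integrator makes the forward path type 1, so e_ss to a step is zero.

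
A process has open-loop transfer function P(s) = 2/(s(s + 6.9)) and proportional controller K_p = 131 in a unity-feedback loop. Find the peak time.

T_p = 0.199 s

The closed-loop denominator s² + 6.9s + 262 gives ω_n = √262 = 16.19 and ζ = 6.9/(2ω_n) = 0.2131.
Damped frequency ω_d = ω_n√(1−ζ²) = 15.81 rad/s, so peak time T_p = π/ω_d = 0.199 s.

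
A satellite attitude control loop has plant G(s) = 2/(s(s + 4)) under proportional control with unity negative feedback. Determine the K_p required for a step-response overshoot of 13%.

K_p = 6.74

From %OS = 100·exp(−πζ/√(1−ζ²)) = 13%, ζ = −ln(0.13)/√(π²+ln²(0.13)) = 0.5446.
Characteristic equation s² + 4s + 2K_p = 0 gives ζ = 4/(2√(2K_p)).
Setting ζ = 0.5446: √(2K_p) = 4/(2·0.5446) = 3.672, so K_p = 13.48/2 = 6.74.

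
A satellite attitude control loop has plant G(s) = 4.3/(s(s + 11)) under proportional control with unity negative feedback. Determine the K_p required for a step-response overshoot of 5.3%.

K_p = 15.1

From %OS = 100·exp(−πζ/√(1−ζ²)) = 5.3%, ζ = −ln(0.053)/√(π²+ln²(0.053)) = 0.683.
Characteristic equation s² + 11s + 4.3K_p = 0 gives ζ = 11/(2√(4.3K_p)).
Setting ζ = 0.683: √(4.3K_p) = 11/(2·0.683) = 8.053, so K_p = 64.85/4.3 = 15.1.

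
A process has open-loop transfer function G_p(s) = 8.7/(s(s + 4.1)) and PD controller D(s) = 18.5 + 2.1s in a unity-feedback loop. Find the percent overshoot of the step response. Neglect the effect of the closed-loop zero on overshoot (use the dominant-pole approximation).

Forward path: (18.5 + 2.1s)·8.7/(s(s+4.1)). The closed-loop characteristic equation is s² + (4.1 + 8.7·2.1)s + 8.7·18.5 = 0.
That is s² + 22.37s + 160.9 = 0, so ω_n = 12.69 rad/s and ζ = 22.37/(2·12.69) = 0.8816.
%OS = 100·exp(−πζ/√(1−ζ²)) = 0.283%.

0.283%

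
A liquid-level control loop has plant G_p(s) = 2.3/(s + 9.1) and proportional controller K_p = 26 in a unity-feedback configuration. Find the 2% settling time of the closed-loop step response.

Closed-loop transfer function: T(s) = K_p·G_p(s)/(1 + K_p·G_p(s)) = 59.8/(s + 9.1 + 59.8) = 59.8/(s + 68.9).
Time constant τ = 1/68.9 = 0.01451 s, so the 2% settling time is about 4τ = 0.0581 s.

T_s ≈ 0.0581 s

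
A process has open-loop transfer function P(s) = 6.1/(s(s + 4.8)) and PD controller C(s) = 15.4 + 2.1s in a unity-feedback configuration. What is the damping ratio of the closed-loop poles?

Forward path: (15.4 + 2.1s)·6.1/(s(s+4.8)). The closed-loop characteristic equation is s² + (4.8 + 6.1·2.1)s + 6.1·15.4 = 0.
That is s² + 17.61s + 93.94 = 0, so ω_n = 9.692 rad/s and ζ = 17.61/(2·9.692) = 0.9085.

ζ = 0.908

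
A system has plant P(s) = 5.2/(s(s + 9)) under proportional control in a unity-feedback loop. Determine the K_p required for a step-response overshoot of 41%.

From %OS = 100·exp(−πζ/√(1−ζ²)) = 41%, ζ = −ln(0.41)/√(π²+ln²(0.41)) = 0.273.
Characteristic equation s² + 9s + 5.2K_p = 0 gives ζ = 9/(2√(5.2K_p)).
Setting ζ = 0.273: √(5.2K_p) = 9/(2·0.273) = 16.48, so K_p = 271.7/5.2 = 52.2.

K_p = 52.2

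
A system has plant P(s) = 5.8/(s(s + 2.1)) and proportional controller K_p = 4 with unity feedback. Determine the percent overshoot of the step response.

49.6%

Closed-loop characteristic equation: s² + 2.1s + 23.2 = 0, so ω_n = 4.817 rad/s and ζ = 2.1/(2·4.817) = 0.218.
%OS = 100·exp(−πζ/√(1−ζ²)) = 100·exp(−π·0.218/√0.9525) = 49.6%.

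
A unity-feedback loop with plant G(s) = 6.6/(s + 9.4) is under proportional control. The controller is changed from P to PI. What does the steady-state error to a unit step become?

0

Adding integral action puts a pole at s = 0 in the forward path, raising the system type to 1; a type-1 loop has zero steady-state error to a step.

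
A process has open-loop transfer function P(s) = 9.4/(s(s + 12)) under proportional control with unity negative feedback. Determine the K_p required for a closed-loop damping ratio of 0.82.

K_p = 5.7

Closed-loop characteristic equation: s² + 12s + K_p·9.4 = 0.
So ω_n = √(9.4K_p) and 2ζω_n = 12, giving ζ = 12/(2√(9.4K_p)).
Setting ζ = 0.82: √(9.4K_p) = 12/(2·0.82) = 7.317, so K_p = 53.54/9.4 = 5.7.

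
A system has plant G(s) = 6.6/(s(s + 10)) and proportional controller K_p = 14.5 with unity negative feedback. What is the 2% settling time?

Closed-loop characteristic equation: s² + 10s + 95.7 = 0, so ω_n = 9.783 rad/s and ζ = 10/(2·9.783) = 0.5111.
2% settling time T_s ≈ 4/(ζω_n) = 4/5 = 0.8 s.

T_s ≈ 0.8 s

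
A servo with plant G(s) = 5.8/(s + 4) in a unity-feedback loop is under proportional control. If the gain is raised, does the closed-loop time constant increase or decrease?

Closed-loop pole is at s = −(4+K_p·5.8); larger K_p moves it further left, so τ = 1/(4+K_p·5.8) decreases.

decrease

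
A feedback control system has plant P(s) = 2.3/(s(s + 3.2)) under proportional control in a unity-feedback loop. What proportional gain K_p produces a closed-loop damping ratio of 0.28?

K_p = 14.2

Closed-loop characteristic equation: s² + 3.2s + K_p·2.3 = 0.
So ω_n = √(2.3K_p) and 2ζω_n = 3.2, giving ζ = 3.2/(2√(2.3K_p)).
Setting ζ = 0.28: √(2.3K_p) = 3.2/(2·0.28) = 5.714, so K_p = 32.65/2.3 = 14.2.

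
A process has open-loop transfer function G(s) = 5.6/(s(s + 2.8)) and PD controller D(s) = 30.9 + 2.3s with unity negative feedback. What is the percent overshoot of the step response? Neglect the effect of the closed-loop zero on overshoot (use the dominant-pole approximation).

9.71%

Forward path: (30.9 + 2.3s)·5.6/(s(s+2.8)). The closed-loop characteristic equation is s² + (2.8 + 5.6·2.3)s + 5.6·30.9 = 0.
That is s² + 15.68s + 173 = 0, so ω_n = 13.15 rad/s and ζ = 15.68/(2·13.15) = 0.596.
%OS = 100·exp(−πζ/√(1−ζ²)) = 9.71%.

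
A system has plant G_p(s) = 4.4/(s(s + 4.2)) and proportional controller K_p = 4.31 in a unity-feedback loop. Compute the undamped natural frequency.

ω_n = 4.35 rad/s

With unity feedback the closed-loop characteristic equation is s² + 4.2s + 4.31·4.4 = s² + 4.2s + 18.96 = 0.
Matching s² + 2ζω_n s + ω_n²: ω_n = √18.96 = 4.355 rad/s and 2ζω_n = 4.2, so ζ = 4.2/(2·4.355) = 0.482.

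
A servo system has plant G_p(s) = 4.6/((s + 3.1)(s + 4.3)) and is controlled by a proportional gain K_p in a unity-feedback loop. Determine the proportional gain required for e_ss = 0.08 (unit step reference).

K_p = 33.3

Steady-state error for a unit step on this type-0 loop is 1/(1 + K_p·G_p(0)).
G_p(0) = 0.3451. Require 1/(1 + K_p·0.3451) = 0.08, so 1 + 0.3451·K_p = 12.5.
K_p = (12.5 − 1)/0.3451 = 33.3.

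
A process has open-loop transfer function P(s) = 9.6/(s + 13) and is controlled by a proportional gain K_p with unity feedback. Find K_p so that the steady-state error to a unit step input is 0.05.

Steady-state error for a unit step on this type-0 loop is 1/(1 + K_p·P(0)).
P(0) = 0.7385. Require 1/(1 + K_p·0.7385) = 0.05, so 1 + 0.7385·K_p = 20.
K_p = (20 − 1)/0.7385 = 25.7.

K_p = 25.7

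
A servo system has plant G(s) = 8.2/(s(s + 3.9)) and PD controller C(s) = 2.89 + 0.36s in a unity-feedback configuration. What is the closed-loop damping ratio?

Forward path: (2.89 + 0.36s)·8.2/(s(s+3.9)). The closed-loop characteristic equation is s² + (3.9 + 8.2·0.36)s + 8.2·2.89 = 0.
That is s² + 6.852s + 23.7 = 0, so ω_n = 4.868 rad/s and ζ = 6.852/(2·4.868) = 0.7038.

ζ = 0.704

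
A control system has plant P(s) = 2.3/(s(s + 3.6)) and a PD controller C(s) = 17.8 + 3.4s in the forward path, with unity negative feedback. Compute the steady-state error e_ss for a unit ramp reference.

0.0879

The loop has one pole at the origin (type 1). Velocity error constant K_v = lim_{s→0} s·C(s)P(s) = 17.8·2.3/3.6 = 11.37.
Steady-state error to a unit ramp: e_ss = 1/K_v = 0.0879.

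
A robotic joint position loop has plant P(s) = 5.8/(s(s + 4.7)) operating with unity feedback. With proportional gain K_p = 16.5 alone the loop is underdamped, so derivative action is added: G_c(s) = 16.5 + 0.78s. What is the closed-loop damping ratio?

Forward path: (16.5 + 0.78s)·5.8/(s(s+4.7)). The closed-loop characteristic equation is s² + (4.7 + 5.8·0.78)s + 5.8·16.5 = 0.
That is s² + 9.224s + 95.7 = 0, so ω_n = 9.783 rad/s and ζ = 9.224/(2·9.783) = 0.4714.

ζ = 0.471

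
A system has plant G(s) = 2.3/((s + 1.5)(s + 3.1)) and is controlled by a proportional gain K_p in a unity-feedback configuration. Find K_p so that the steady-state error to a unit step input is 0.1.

For a type-0 loop with proportional control, e_ss = 1/(1 + K_p·G(0)).
G(0) = 0.4946. Require 1/(1 + K_p·0.4946) = 0.1, so 1 + 0.4946·K_p = 10.
K_p = (10 − 1)/0.4946 = 18.2.

K_p = 18.2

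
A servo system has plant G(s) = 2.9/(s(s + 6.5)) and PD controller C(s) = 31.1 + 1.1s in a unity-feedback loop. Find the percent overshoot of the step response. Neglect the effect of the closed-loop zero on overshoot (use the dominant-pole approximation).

15.5%

Forward path: (31.1 + 1.1s)·2.9/(s(s+6.5)). The closed-loop characteristic equation is s² + (6.5 + 2.9·1.1)s + 2.9·31.1 = 0.
That is s² + 9.69s + 90.19 = 0, so ω_n = 9.497 rad/s and ζ = 9.69/(2·9.497) = 0.5102.
%OS = 100·exp(−πζ/√(1−ζ²)) = 15.5%.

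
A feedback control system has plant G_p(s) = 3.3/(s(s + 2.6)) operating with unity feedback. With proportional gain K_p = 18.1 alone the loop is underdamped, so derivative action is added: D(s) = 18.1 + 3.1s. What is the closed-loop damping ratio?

ζ = 0.83

Forward path: (18.1 + 3.1s)·3.3/(s(s+2.6)). The closed-loop characteristic equation is s² + (2.6 + 3.3·3.1)s + 3.3·18.1 = 0.
That is s² + 12.83s + 59.73 = 0, so ω_n = 7.729 rad/s and ζ = 12.83/(2·7.729) = 0.83.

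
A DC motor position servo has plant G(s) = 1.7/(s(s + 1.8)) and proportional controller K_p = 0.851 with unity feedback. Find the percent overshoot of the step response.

From 1 + K_pG(s) = 0: s² + 1.8s + 1.447 = 0 ⇒ ω_n = 1.203, ζ = 0.7483.
%OS = 100·exp(−πζ/√(1−ζ²)) = 100·exp(−π·0.7483/√0.4401) = 2.89%.

2.89%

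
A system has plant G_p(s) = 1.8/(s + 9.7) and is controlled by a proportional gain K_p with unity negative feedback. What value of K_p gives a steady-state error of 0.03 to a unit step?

K_p = 174

The loop is type 0, so e_ss(step) = 1/(1 + K_pos) with K_pos = K_p·G_p(0).
G_p(0) = 0.1856. Require 1/(1 + K_p·0.1856) = 0.03, so 1 + 0.1856·K_p = 33.33.
K_p = (33.33 − 1)/0.1856 = 174.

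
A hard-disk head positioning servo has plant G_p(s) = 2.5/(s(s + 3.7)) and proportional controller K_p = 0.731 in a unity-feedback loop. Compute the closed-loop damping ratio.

ζ = 1.37

1 + K_p·G_p(s) = 0 gives s² + 3.7s + 1.827 = 0.
So ω_n² = 1.827 ⇒ ω_n = 1.352 rad/s, and ζ = 3.7/(2ω_n) = 1.37.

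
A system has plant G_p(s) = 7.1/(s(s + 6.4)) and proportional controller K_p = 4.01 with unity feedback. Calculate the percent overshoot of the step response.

Closed-loop characteristic equation: s² + 6.4s + 28.47 = 0, so ω_n = 5.336 rad/s and ζ = 6.4/(2·5.336) = 0.5997.
%OS = 100·exp(−πζ/√(1−ζ²)) = 100·exp(−π·0.5997/√0.6403) = 9.49%.

9.49%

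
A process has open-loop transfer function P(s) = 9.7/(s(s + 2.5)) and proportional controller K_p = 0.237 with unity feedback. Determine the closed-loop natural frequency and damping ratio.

The closed-loop denominator is s(s+2.5) + 0.237·9.7 = s² + 2.5s + 2.299.
Matching s² + 2ζω_n s + ω_n²: ω_n = √2.299 = 1.516 rad/s and 2ζω_n = 2.5, so ζ = 2.5/(2·1.516) = 0.824.

ω_n = 1.52 rad/s, ζ = 0.824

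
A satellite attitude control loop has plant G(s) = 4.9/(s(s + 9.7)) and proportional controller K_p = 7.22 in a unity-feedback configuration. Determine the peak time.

The closed-loop denominator s² + 9.7s + 35.38 gives ω_n = √35.38 = 5.948 and ζ = 9.7/(2ω_n) = 0.8154.
Damped frequency ω_d = ω_n√(1−ζ²) = 3.443 rad/s, so peak time T_p = π/ω_d = 0.912 s.

T_p = 0.912 s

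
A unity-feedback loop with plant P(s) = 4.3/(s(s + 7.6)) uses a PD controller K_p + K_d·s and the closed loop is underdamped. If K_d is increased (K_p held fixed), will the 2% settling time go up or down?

decrease

Characteristic equation s² + (7.6 + 4.3K_d)s + 4.3K_p = 0: raising K_d increases ζω_n = (7.6+4.3K_d)/2 while the loop stays underdamped, so T_s ≈ 4/(ζω_n) decreases.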